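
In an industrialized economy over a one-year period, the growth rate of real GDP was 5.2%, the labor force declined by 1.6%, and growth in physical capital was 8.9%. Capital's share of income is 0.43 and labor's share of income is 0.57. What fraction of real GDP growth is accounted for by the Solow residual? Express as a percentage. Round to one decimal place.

Labor's share = 1 − 0.43 = 0.57.
Physical capital: 0.43 × 8.9 = 3.827 pp.
The labor force: 0.57 × (-1.6) = -0.912 pp.
TFP growth = 5.2 − 2.915 = 2.285%.
TFP share of growth = 2.285 / 5.2 × 100 = 43.942%.

The Solow residual accounted for 43.9% of growth.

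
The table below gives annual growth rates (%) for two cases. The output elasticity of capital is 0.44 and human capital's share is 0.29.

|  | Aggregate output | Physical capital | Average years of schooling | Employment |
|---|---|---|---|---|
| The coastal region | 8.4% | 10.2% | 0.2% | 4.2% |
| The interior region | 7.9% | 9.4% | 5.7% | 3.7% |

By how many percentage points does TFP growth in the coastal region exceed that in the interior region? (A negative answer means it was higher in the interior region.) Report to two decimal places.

Labor's share = 1 − 0.44 − 0.29 = 0.27.
The coastal region: TFP = 8.4 − 4.488 − 0.058 − 1.134 = 2.72%.
The interior region: TFP = 7.9 − 4.136 − 1.653 − 0.999 = 1.112%.
Difference = 2.72 − (1.112) = 1.608 pp.

1.61 percentage points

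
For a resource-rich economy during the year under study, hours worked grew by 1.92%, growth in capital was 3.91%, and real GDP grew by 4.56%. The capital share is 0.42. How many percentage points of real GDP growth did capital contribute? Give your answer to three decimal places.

Contribution = share × growth = 0.42 × 3.91 = 1.6422 pp.

1.642 pp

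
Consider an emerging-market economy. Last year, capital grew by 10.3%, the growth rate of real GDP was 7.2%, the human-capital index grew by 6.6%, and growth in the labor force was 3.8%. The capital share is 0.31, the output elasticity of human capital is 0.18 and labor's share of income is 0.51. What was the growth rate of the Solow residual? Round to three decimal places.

The Solow residual growth was 0.881%.

Labor's share = 1 − 0.31 − 0.18 = 0.51.
Capital: 0.31 × 10.3 = 3.193 pp.
The human-capital index: 0.18 × 6.6 = 1.188 pp.
The labor force: 0.51 × 3.8 = 1.938 pp.
TFP growth = 7.2 − 6.319 = 0.881%.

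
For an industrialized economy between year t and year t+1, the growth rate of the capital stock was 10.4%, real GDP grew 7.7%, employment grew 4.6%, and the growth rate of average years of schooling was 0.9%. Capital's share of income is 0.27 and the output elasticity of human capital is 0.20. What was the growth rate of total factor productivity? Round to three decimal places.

2.274%

Labor's share = 1 − 0.27 − 0.2 = 0.53.
The capital stock: 0.27 × 10.4 = 2.808 pp.
Average years of schooling: 0.2 × 0.9 = 0.18 pp.
Employment: 0.53 × 4.6 = 2.438 pp.
TFP growth = 7.7 − 5.426 = 2.274%.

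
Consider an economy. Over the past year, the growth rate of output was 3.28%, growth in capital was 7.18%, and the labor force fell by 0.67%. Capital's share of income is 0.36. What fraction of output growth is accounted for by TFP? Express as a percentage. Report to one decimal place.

Labor's share = 1 − 0.36 = 0.64.
Capital: 0.36 × 7.18 = 2.5848 pp.
The labor force: 0.64 × (-0.67) = -0.4288 pp.
TFP growth = 3.28 − 2.156 = 1.124%.
TFP share of growth = 1.124 / 3.28 × 100 = 34.268%.

34.3%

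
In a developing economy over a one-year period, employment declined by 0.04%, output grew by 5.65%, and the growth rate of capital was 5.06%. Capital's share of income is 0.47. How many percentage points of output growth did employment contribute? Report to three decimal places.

-0.021 percentage points

Labor's share = 1 − 0.47 = 0.53.
Contribution = share × growth = 0.53 × (-0.04) = -0.0212 pp.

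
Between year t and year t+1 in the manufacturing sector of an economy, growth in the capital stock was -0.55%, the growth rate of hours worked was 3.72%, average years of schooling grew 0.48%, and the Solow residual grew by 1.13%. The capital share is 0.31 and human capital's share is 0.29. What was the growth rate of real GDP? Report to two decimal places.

Labor's share = 1 − 0.31 − 0.29 = 0.4.
The capital stock: 0.31 × (-0.55) = -0.1705 pp.
Average years of schooling: 0.29 × 0.48 = 0.1392 pp.
Hours worked: 0.4 × 3.72 = 1.488 pp.
Output growth = 1.13 + 1.4567 = 2.5867%.

2.59%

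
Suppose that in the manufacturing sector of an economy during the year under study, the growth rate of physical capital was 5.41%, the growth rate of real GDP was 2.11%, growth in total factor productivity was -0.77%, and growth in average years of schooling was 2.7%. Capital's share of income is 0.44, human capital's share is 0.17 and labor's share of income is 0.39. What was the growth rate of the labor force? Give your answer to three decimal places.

0.104%

Labor's share = 1 − 0.44 − 0.17 = 0.39.
gY = gA + 0.44×5.41 + 0.17×2.7 + 0.39×g.
0.39×g = 2.11 + 0.77 − 2.8394 = 0.0406.
g = 0.0406 / 0.39 = 0.1041%.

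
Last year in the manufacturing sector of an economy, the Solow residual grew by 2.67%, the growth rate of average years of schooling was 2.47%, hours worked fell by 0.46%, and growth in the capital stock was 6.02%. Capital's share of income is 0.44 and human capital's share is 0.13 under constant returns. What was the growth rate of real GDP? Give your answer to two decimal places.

5.44%

Labor's share = 1 − 0.44 − 0.13 = 0.43.
The capital stock: 0.44 × 6.02 = 2.6488 pp.
Average years of schooling: 0.13 × 2.47 = 0.3211 pp.
Hours worked: 0.43 × (-0.46) = -0.1978 pp.
Output growth = 2.67 + 2.7721 = 5.4421%.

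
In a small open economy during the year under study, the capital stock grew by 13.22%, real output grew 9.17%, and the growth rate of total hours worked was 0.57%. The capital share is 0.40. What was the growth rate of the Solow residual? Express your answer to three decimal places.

The Solow residual growth was 3.540%.

Labor's share = 1 − 0.4 = 0.6.
The capital stock: 0.4 × 13.22 = 5.288 pp.
Total hours worked: 0.6 × 0.57 = 0.342 pp.
TFP growth = 9.17 − 5.63 = 3.54%.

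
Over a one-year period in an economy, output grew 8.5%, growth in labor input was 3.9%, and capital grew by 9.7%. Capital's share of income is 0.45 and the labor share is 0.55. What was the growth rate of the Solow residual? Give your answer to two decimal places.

Labor's share = 1 − 0.45 = 0.55.
Capital: 0.45 × 9.7 = 4.365 pp.
Labor input: 0.55 × 3.9 = 2.145 pp.
TFP growth = 8.5 − 6.51 = 1.99%.

The Solow residual growth was 1.99%.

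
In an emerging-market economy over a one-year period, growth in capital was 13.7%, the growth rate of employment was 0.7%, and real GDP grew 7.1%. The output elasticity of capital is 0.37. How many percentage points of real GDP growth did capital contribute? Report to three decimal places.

5.069 percentage points

Contribution = share × growth = 0.37 × 13.7 = 5.069 pp.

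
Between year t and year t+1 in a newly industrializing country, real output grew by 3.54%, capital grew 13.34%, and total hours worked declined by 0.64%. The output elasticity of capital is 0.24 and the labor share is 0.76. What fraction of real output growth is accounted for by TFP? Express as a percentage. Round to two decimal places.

Labor's share = 1 − 0.24 = 0.76.
Capital: 0.24 × 13.34 = 3.2016 pp.
Total hours worked: 0.76 × (-0.64) = -0.4864 pp.
TFP growth = 3.54 − 2.7152 = 0.8248%.
TFP share of growth = 0.8248 / 3.54 × 100 = 23.2994%.

23.30%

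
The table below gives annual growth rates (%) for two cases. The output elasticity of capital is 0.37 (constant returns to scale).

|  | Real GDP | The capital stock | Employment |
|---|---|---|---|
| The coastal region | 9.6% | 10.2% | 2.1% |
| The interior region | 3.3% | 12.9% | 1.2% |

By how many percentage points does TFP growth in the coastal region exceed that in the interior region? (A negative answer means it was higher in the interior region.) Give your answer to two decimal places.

Labor's share = 1 − 0.37 = 0.63.
The coastal region: TFP = 9.6 − 3.774 − 1.323 = 4.503%.
The interior region: TFP = 3.3 − 4.773 − 0.756 = -2.229%.
Difference = 4.503 − (-2.229) = 6.732 pp.

6.73 percentage points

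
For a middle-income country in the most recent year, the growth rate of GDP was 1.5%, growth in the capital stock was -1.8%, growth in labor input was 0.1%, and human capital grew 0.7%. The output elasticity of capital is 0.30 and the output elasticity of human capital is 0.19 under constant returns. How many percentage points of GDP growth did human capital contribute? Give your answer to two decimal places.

Contribution = share × growth = 0.19 × 0.7 = 0.133 pp.

0.13 pp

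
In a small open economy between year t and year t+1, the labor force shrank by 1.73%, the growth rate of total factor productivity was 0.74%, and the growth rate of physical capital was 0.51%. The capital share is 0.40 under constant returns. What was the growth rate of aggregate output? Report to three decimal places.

-0.094%

Labor's share = 1 − 0.4 = 0.6.
Physical capital: 0.4 × 0.51 = 0.204 pp.
The labor force: 0.6 × (-1.73) = -1.038 pp.
Output growth = 0.74 + (-0.834) = -0.094%.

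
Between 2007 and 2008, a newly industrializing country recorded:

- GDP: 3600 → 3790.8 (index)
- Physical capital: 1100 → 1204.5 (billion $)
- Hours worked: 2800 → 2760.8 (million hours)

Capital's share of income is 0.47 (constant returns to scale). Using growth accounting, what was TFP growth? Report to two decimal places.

GDP growth = (3790.8 − 3600) / 3600 = 5.3%.
Physical capital growth = (1204.5 − 1100) / 1100 = 9.5%.
Hours worked growth = (2760.8 − 2800) / 2800 = -1.4%.
Labor's share = 1 − 0.47 = 0.53.
Physical capital: 0.47 × 9.5 = 4.465 pp.
Hours worked: 0.53 × (-1.4) = -0.742 pp.
TFP growth = 5.3 − 3.723 = 1.577%.

TFP growth was 1.58%.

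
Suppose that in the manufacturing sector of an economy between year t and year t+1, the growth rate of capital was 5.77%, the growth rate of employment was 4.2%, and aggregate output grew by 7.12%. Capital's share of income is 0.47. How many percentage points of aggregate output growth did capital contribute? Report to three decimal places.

2.712 percentage points

Contribution = share × growth = 0.47 × 5.77 = 2.7119 pp.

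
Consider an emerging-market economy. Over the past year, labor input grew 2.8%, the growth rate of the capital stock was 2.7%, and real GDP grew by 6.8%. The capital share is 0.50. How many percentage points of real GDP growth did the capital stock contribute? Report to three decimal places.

Contribution = share × growth = 0.5 × 2.7 = 1.35 pp.

1.350 pp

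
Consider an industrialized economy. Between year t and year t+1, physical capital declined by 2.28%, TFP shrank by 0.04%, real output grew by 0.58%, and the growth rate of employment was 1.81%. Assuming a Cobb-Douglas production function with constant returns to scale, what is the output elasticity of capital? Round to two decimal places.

gY = gA + α·gK + (1−α)·gL, so gY − gA − gL = α(gK − gL).
0.58 + 0.04 − 1.81 = α × (-2.28 − 1.81).
-1.19 = -4.09 α, so α = 0.291.

The output elasticity of capital is 0.29.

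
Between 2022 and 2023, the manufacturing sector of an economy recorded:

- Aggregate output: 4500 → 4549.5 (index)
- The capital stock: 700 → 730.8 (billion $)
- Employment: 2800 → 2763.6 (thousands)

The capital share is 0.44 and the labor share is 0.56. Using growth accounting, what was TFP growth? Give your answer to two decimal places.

-0.11%

Aggregate output growth = (4549.5 − 4500) / 4500 = 1.1%.
The capital stock growth = (730.8 − 700) / 700 = 4.4%.
Employment growth = (2763.6 − 2800) / 2800 = -1.3%.
Labor's share = 1 − 0.44 = 0.56.
The capital stock: 0.44 × 4.4 = 1.936 pp.
Employment: 0.56 × (-1.3) = -0.728 pp.
TFP growth = 1.1 − 1.208 = -0.108%.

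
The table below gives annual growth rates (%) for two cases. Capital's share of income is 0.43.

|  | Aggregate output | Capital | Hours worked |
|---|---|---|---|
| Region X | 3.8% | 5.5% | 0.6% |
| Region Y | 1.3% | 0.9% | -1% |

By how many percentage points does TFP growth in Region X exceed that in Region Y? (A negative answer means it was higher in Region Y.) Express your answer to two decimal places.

-0.39 percentage points

Labor's share = 1 − 0.43 = 0.57.
Region X: TFP = 3.8 − 2.365 − 0.342 = 1.093%.
Region Y: TFP = 1.3 − 0.387 + 0.57 = 1.483%.
Difference = 1.093 − (1.483) = -0.39 pp.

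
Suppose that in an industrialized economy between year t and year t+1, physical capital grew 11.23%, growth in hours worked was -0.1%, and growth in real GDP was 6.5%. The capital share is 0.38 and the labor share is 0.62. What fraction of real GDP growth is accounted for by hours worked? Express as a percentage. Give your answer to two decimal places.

Labor's share = 1 − 0.38 = 0.62.
Hours worked contributed 0.62 × (-0.1) = -0.062 pp.
Share of growth = -0.062 / 6.5 × 100 = -0.9538%.

-0.95%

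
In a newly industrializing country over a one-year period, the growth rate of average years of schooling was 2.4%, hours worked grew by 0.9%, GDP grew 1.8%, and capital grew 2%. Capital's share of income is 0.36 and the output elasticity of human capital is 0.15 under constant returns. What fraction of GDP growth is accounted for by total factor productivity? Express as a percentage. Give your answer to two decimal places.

Labor's share = 1 − 0.36 − 0.15 = 0.49.
Capital: 0.36 × 2 = 0.72 pp.
Average years of schooling: 0.15 × 2.4 = 0.36 pp.
Hours worked: 0.49 × 0.9 = 0.441 pp.
TFP growth = 1.8 − 1.521 = 0.279%.
TFP share of growth = 0.279 / 1.8 × 100 = 15.5%.

Total factor productivity accounted for 15.50% of growth.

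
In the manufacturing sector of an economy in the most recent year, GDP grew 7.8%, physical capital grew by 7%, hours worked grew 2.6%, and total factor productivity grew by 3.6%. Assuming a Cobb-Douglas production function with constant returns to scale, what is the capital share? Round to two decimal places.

0.36

gY = gA + α·gK + (1−α)·gL, so gY − gA − gL = α(gK − gL).
7.8 − 3.6 − 2.6 = α × (7 − 2.6).
1.6 = 4.4 α, so α = 0.3636.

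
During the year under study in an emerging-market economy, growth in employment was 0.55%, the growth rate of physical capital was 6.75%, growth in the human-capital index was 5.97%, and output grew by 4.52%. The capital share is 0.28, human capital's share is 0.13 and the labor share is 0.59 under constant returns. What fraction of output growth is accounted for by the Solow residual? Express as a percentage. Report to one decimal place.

Labor's share = 1 − 0.28 − 0.13 = 0.59.
Physical capital: 0.28 × 6.75 = 1.89 pp.
The human-capital index: 0.13 × 5.97 = 0.7761 pp.
Employment: 0.59 × 0.55 = 0.3245 pp.
TFP growth = 4.52 − 2.9906 = 1.5294%.
TFP share of growth = 1.5294 / 4.52 × 100 = 33.836%.

The Solow residual accounted for 33.8% of growth.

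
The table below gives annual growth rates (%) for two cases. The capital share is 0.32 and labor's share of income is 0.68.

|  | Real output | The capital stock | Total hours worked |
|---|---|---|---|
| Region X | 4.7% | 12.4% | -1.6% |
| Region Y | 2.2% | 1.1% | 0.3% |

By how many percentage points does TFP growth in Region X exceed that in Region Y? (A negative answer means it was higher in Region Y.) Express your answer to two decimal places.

Labor's share = 1 − 0.32 = 0.68.
Region X: TFP = 4.7 − 3.968 + 1.088 = 1.82%.
Region Y: TFP = 2.2 − 0.352 − 0.204 = 1.644%.
Difference = 1.82 − (1.644) = 0.176 pp.

0.18 percentage points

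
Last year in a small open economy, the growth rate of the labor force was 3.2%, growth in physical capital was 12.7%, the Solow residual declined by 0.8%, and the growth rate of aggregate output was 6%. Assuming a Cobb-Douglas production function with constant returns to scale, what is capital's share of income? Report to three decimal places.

Capital's share of income is 0.379.

gY = gA + α·gK + (1−α)·gL, so gY − gA − gL = α(gK − gL).
6 + 0.8 − 3.2 = α × (12.7 − 3.2).
3.6 = 9.5 α, so α = 0.37895.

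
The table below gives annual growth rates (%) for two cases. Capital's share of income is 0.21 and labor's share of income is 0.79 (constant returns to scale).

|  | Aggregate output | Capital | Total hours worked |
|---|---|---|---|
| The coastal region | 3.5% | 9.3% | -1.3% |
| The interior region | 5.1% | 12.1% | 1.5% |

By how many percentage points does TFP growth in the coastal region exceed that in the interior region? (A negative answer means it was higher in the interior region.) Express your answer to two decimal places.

1.20 percentage points

Labor's share = 1 − 0.21 = 0.79.
The coastal region: TFP = 3.5 − 1.953 + 1.027 = 2.574%.
The interior region: TFP = 5.1 − 2.541 − 1.185 = 1.374%.
Difference = 2.574 − (1.374) = 1.2 pp.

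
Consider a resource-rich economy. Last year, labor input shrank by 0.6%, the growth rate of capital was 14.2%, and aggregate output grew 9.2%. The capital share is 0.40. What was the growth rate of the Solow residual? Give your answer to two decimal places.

Labor's share = 1 − 0.4 = 0.6.
Capital: 0.4 × 14.2 = 5.68 pp.
Labor input: 0.6 × (-0.6) = -0.36 pp.
TFP growth = 9.2 − 5.32 = 3.88%.

The Solow residual grew 3.88%.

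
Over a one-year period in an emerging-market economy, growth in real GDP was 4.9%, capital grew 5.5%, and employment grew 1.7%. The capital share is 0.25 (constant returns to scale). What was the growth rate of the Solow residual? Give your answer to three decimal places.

Labor's share = 1 − 0.25 = 0.75.
Capital: 0.25 × 5.5 = 1.375 pp.
Employment: 0.75 × 1.7 = 1.275 pp.
TFP growth = 4.9 − 2.65 = 2.25%.

The Solow residual grew 2.250%.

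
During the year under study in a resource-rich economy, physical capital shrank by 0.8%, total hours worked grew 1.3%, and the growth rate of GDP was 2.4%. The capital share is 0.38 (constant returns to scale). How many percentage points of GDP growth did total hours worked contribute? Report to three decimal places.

0.806 pp

Labor's share = 1 − 0.38 = 0.62.
Contribution = share × growth = 0.62 × 1.3 = 0.806 pp.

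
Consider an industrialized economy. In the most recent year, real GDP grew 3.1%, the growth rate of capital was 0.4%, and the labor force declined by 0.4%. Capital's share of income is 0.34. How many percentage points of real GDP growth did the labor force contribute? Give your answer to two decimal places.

Labor's share = 1 − 0.34 = 0.66.
Contribution = share × growth = 0.66 × (-0.4) = -0.264 pp.

-0.26 percentage points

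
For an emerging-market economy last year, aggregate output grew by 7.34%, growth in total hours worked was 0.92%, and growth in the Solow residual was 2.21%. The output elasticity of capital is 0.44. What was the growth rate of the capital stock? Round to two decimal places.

Labor's share = 1 − 0.44 = 0.56.
gY = gA + 0.56×0.92 + 0.44×g.
0.44×g = 7.34 − 2.21 − 0.5152 = 4.6148.
g = 4.6148 / 0.44 = 10.4882%.

The capital stock grew 10.49%.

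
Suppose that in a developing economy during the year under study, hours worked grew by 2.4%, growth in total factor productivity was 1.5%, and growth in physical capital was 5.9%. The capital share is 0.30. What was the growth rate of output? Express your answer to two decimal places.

4.95%

Labor's share = 1 − 0.3 = 0.7.
Physical capital: 0.3 × 5.9 = 1.77 pp.
Hours worked: 0.7 × 2.4 = 1.68 pp.
Output growth = 1.5 + 3.45 = 4.95%.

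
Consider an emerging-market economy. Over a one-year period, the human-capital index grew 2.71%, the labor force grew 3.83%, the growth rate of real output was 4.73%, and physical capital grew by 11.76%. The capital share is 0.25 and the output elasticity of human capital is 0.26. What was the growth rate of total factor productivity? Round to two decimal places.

Labor's share = 1 − 0.25 − 0.26 = 0.49.
Physical capital: 0.25 × 11.76 = 2.94 pp.
The human-capital index: 0.26 × 2.71 = 0.7046 pp.
The labor force: 0.49 × 3.83 = 1.8767 pp.
TFP growth = 4.73 − 5.5213 = -0.7913%.

-0.79%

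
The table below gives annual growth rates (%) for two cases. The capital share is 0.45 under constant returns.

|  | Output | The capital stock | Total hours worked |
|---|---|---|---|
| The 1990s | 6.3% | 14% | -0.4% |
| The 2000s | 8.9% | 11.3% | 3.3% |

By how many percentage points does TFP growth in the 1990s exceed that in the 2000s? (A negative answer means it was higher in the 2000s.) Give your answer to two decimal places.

-1.78 percentage points

Labor's share = 1 − 0.45 = 0.55.
The 1990s: TFP = 6.3 − 6.3 + 0.22 = 0.22%.
The 2000s: TFP = 8.9 − 5.085 − 1.815 = 2%.
Difference = 0.22 − (2) = -1.78 pp.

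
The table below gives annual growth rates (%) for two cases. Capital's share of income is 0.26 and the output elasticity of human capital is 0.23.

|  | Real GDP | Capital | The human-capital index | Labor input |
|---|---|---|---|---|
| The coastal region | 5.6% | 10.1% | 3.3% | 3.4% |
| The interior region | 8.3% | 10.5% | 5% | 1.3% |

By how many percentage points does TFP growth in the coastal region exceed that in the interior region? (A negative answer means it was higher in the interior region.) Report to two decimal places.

Labor's share = 1 − 0.26 − 0.23 = 0.51.
The coastal region: TFP = 5.6 − 2.626 − 0.759 − 1.734 = 0.481%.
The interior region: TFP = 8.3 − 2.73 − 1.15 − 0.663 = 3.757%.
Difference = 0.481 − (3.757) = -3.276 pp.

-3.28 percentage points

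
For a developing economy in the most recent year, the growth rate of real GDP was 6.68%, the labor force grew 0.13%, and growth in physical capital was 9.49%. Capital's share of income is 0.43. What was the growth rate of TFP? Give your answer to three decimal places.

2.525%

Labor's share = 1 − 0.43 = 0.57.
Physical capital: 0.43 × 9.49 = 4.0807 pp.
The labor force: 0.57 × 0.13 = 0.0741 pp.
TFP growth = 6.68 − 4.1548 = 2.5252%.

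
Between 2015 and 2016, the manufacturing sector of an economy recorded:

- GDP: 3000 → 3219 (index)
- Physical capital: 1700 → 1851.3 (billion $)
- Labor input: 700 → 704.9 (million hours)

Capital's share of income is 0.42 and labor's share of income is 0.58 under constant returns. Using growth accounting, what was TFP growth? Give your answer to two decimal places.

GDP growth = (3219 − 3000) / 3000 = 7.3%.
Physical capital growth = (1851.3 − 1700) / 1700 = 8.9%.
Labor input growth = (704.9 − 700) / 700 = 0.7%.
Labor's share = 1 − 0.42 = 0.58.
Physical capital: 0.42 × 8.9 = 3.738 pp.
Labor input: 0.58 × 0.7 = 0.406 pp.
TFP growth = 7.3 − 4.144 = 3.156%.

TFP grew 3.16%.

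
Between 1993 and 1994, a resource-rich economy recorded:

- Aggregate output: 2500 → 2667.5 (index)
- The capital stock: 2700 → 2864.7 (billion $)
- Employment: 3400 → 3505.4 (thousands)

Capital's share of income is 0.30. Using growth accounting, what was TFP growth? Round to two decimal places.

2.70%

Aggregate output growth = (2667.5 − 2500) / 2500 = 6.7%.
The capital stock growth = (2864.7 − 2700) / 2700 = 6.1%.
Employment growth = (3505.4 − 3400) / 3400 = 3.1%.
Labor's share = 1 − 0.3 = 0.7.
The capital stock: 0.3 × 6.1 = 1.83 pp.
Employment: 0.7 × 3.1 = 2.17 pp.
TFP growth = 6.7 − 4 = 2.7%.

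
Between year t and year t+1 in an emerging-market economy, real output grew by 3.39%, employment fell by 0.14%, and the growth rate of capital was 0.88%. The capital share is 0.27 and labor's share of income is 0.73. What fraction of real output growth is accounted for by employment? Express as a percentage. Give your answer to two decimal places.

Labor's share = 1 − 0.27 = 0.73.
Employment contributed 0.73 × (-0.14) = -0.1022 pp.
Share of growth = -0.1022 / 3.39 × 100 = -3.0147%.

-3.01%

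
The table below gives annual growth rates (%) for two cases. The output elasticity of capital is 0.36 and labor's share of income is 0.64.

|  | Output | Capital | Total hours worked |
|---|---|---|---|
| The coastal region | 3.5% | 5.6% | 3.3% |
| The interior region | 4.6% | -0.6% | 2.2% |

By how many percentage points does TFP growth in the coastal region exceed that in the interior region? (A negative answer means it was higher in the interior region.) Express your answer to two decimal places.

-4.04 percentage points

Labor's share = 1 − 0.36 = 0.64.
The coastal region: TFP = 3.5 − 2.016 − 2.112 = -0.628%.
The interior region: TFP = 4.6 + 0.216 − 1.408 = 3.408%.
Difference = -0.628 − (3.408) = -4.036 pp.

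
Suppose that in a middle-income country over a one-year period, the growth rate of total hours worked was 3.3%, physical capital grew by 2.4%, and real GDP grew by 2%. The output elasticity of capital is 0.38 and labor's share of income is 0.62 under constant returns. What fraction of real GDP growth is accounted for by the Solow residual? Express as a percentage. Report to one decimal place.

-47.9%

Labor's share = 1 − 0.38 = 0.62.
Physical capital: 0.38 × 2.4 = 0.912 pp.
Total hours worked: 0.62 × 3.3 = 2.046 pp.
TFP growth = 2 − 2.958 = -0.958%.
TFP share of growth = -0.958 / 2 × 100 = -47.9%.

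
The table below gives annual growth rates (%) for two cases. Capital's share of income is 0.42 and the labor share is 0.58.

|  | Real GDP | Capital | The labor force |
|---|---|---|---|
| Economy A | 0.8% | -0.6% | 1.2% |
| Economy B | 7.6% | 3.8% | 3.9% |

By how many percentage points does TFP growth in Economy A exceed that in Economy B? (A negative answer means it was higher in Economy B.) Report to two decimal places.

Labor's share = 1 − 0.42 = 0.58.
Economy A: TFP = 0.8 + 0.252 − 0.696 = 0.356%.
Economy B: TFP = 7.6 − 1.596 − 2.262 = 3.742%.
Difference = 0.356 − (3.742) = -3.386 pp.

-3.39 percentage points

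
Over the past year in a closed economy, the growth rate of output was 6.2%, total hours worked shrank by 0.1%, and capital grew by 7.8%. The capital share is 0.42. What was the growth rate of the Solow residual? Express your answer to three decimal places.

The Solow residual growth was 2.982%.

Labor's share = 1 − 0.42 = 0.58.
Capital: 0.42 × 7.8 = 3.276 pp.
Total hours worked: 0.58 × (-0.1) = -0.058 pp.
TFP growth = 6.2 − 3.218 = 2.982%.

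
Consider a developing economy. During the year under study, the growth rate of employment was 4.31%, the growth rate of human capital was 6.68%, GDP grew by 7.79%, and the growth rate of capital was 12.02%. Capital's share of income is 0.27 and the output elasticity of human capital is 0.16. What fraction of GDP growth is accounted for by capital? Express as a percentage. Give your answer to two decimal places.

41.66%

Capital contributed 0.27 × 12.02 = 3.2454 pp.
Share of growth = 3.2454 / 7.79 × 100 = 41.6611%.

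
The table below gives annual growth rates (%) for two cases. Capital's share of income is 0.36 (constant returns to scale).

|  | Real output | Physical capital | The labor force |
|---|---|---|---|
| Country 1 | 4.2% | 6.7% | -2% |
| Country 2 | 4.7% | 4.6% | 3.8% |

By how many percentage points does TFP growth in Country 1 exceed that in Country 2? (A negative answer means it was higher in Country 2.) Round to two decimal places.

Labor's share = 1 − 0.36 = 0.64.
Country 1: TFP = 4.2 − 2.412 + 1.28 = 3.068%.
Country 2: TFP = 4.7 − 1.656 − 2.432 = 0.612%.
Difference = 3.068 − (0.612) = 2.456 pp.

2.46 percentage points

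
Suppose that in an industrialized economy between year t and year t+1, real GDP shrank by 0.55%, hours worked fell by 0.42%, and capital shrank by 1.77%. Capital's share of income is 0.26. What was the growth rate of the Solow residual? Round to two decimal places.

Labor's share = 1 − 0.26 = 0.74.
Capital: 0.26 × (-1.77) = -0.4602 pp.
Hours worked: 0.74 × (-0.42) = -0.3108 pp.
TFP growth = -0.55 + 0.771 = 0.221%.

0.22%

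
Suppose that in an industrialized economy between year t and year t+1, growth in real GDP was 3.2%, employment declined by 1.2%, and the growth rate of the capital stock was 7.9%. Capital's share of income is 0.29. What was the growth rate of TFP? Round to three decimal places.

Labor's share = 1 − 0.29 = 0.71.
The capital stock: 0.29 × 7.9 = 2.291 pp.
Employment: 0.71 × (-1.2) = -0.852 pp.
TFP growth = 3.2 − 1.439 = 1.761%.

1.761%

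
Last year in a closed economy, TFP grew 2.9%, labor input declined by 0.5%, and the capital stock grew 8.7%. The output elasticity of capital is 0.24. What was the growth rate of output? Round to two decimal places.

Labor's share = 1 − 0.24 = 0.76.
The capital stock: 0.24 × 8.7 = 2.088 pp.
Labor input: 0.76 × (-0.5) = -0.38 pp.
Output growth = 2.9 + 1.708 = 4.608%.

4.61%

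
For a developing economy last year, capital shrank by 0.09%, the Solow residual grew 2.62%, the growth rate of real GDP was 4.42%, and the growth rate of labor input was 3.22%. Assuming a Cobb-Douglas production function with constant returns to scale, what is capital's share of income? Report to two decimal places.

gY = gA + α·gK + (1−α)·gL, so gY − gA − gL = α(gK − gL).
4.42 − 2.62 − 3.22 = α × (-0.09 − 3.22).
-1.42 = -3.31 α, so α = 0.429.

0.43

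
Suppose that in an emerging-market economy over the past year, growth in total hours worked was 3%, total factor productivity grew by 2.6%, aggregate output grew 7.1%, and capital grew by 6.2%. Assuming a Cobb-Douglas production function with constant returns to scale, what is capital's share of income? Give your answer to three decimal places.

0.469

gY = gA + α·gK + (1−α)·gL, so gY − gA − gL = α(gK − gL).
7.1 − 2.6 − 3 = α × (6.2 − 3).
1.5 = 3.2 α, so α = 0.46875.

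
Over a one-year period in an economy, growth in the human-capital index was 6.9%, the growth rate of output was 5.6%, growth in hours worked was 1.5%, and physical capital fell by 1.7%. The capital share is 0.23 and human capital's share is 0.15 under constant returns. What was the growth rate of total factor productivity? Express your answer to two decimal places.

Labor's share = 1 − 0.23 − 0.15 = 0.62.
Physical capital: 0.23 × (-1.7) = -0.391 pp.
The human-capital index: 0.15 × 6.9 = 1.035 pp.
Hours worked: 0.62 × 1.5 = 0.93 pp.
TFP growth = 5.6 − 1.574 = 4.026%.

Total factor productivity grew 4.03%.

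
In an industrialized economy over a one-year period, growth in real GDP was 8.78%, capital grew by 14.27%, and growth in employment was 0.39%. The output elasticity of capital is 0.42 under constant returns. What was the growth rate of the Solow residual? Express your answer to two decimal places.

2.56%

Labor's share = 1 − 0.42 = 0.58.
Capital: 0.42 × 14.27 = 5.9934 pp.
Employment: 0.58 × 0.39 = 0.2262 pp.
TFP growth = 8.78 − 6.2196 = 2.5604%.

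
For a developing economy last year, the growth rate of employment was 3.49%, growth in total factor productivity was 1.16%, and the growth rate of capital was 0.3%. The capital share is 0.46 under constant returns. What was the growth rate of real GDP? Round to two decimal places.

Labor's share = 1 − 0.46 = 0.54.
Capital: 0.46 × 0.3 = 0.138 pp.
Employment: 0.54 × 3.49 = 1.8846 pp.
Output growth = 1.16 + 2.0226 = 3.1826%.

3.18%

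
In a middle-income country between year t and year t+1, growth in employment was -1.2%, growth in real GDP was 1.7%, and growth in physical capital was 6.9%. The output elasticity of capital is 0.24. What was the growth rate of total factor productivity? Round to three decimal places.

Total factor productivity growth was 0.956%.

Labor's share = 1 − 0.24 = 0.76.
Physical capital: 0.24 × 6.9 = 1.656 pp.
Employment: 0.76 × (-1.2) = -0.912 pp.
TFP growth = 1.7 − 0.744 = 0.956%.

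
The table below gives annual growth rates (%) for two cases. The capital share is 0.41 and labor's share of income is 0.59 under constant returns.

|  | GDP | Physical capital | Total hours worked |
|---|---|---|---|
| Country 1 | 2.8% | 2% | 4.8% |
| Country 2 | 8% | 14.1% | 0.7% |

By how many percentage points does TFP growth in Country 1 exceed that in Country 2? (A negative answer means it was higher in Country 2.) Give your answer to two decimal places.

-2.66 percentage points

Labor's share = 1 − 0.41 = 0.59.
Country 1: TFP = 2.8 − 0.82 − 2.832 = -0.852%.
Country 2: TFP = 8 − 5.781 − 0.413 = 1.806%.
Difference = -0.852 − (1.806) = -2.658 pp.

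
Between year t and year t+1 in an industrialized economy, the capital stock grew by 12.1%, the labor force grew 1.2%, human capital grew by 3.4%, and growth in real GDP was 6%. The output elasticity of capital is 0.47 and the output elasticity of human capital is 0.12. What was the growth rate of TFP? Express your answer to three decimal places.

-0.587%

Labor's share = 1 − 0.47 − 0.12 = 0.41.
The capital stock: 0.47 × 12.1 = 5.687 pp.
Human capital: 0.12 × 3.4 = 0.408 pp.
The labor force: 0.41 × 1.2 = 0.492 pp.
TFP growth = 6 − 6.587 = -0.587%.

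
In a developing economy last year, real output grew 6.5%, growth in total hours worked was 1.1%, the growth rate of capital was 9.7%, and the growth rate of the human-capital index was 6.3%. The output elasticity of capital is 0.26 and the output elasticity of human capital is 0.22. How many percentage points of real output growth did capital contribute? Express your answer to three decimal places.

Contribution = share × growth = 0.26 × 9.7 = 2.522 pp.

2.522 percentage points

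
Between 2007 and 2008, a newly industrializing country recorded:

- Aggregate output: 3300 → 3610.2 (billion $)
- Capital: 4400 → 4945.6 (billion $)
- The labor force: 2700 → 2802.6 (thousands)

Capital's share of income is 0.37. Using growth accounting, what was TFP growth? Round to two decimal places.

Aggregate output growth = (3610.2 − 3300) / 3300 = 9.4%.
Capital growth = (4945.6 − 4400) / 4400 = 12.4%.
The labor force growth = (2802.6 − 2700) / 2700 = 3.8%.
Labor's share = 1 − 0.37 = 0.63.
Capital: 0.37 × 12.4 = 4.588 pp.
The labor force: 0.63 × 3.8 = 2.394 pp.
TFP growth = 9.4 − 6.982 = 2.418%.

TFP growth was 2.42%.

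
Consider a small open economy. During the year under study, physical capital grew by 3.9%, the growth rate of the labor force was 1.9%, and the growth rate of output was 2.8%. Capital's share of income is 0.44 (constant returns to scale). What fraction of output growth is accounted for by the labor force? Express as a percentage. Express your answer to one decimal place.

The labor force accounted for 38.0% of growth.

Labor's share = 1 − 0.44 = 0.56.
The labor force contributed 0.56 × 1.9 = 1.064 pp.
Share of growth = 1.064 / 2.8 × 100 = 38%.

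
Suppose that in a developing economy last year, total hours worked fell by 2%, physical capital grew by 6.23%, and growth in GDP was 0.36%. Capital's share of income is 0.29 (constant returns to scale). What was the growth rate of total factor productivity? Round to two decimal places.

Labor's share = 1 − 0.29 = 0.71.
Physical capital: 0.29 × 6.23 = 1.8067 pp.
Total hours worked: 0.71 × (-2) = -1.42 pp.
TFP growth = 0.36 − 0.3867 = -0.0267%.

-0.03%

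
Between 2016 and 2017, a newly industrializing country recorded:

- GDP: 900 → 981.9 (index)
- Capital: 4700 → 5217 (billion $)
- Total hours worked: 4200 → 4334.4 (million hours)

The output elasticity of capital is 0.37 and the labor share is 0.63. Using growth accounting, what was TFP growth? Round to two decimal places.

GDP growth = (981.9 − 900) / 900 = 9.1%.
Capital growth = (5217 − 4700) / 4700 = 11%.
Total hours worked growth = (4334.4 − 4200) / 4200 = 3.2%.
Labor's share = 1 − 0.37 = 0.63.
Capital: 0.37 × 11 = 4.07 pp.
Total hours worked: 0.63 × 3.2 = 2.016 pp.
TFP growth = 9.1 − 6.086 = 3.014%.

3.01%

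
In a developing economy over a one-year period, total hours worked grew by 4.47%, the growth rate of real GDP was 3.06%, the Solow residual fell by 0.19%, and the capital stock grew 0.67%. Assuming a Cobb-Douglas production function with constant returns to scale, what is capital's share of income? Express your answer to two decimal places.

Capital's share of income is 0.32.

gY = gA + α·gK + (1−α)·gL, so gY − gA − gL = α(gK − gL).
3.06 + 0.19 − 4.47 = α × (0.67 − 4.47).
-1.22 = -3.8 α, so α = 0.3211.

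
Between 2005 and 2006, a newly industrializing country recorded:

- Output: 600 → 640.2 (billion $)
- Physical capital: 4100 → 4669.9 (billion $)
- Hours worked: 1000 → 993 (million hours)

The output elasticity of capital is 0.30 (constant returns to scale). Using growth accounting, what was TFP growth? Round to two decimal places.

TFP growth was 3.02%.

Output growth = (640.2 − 600) / 600 = 6.7%.
Physical capital growth = (4669.9 − 4100) / 4100 = 13.9%.
Hours worked growth = (993 − 1000) / 1000 = -0.7%.
Labor's share = 1 − 0.3 = 0.7.
Physical capital: 0.3 × 13.9 = 4.17 pp.
Hours worked: 0.7 × (-0.7) = -0.49 pp.
TFP growth = 6.7 − 3.68 = 3.02%.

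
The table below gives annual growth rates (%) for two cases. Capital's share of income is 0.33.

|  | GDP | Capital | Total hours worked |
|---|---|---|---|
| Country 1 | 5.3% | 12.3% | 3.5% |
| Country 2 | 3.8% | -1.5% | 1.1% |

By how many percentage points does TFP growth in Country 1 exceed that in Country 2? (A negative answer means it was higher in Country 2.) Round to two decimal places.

-4.66 percentage points

Labor's share = 1 − 0.33 = 0.67.
Country 1: TFP = 5.3 − 4.059 − 2.345 = -1.104%.
Country 2: TFP = 3.8 + 0.495 − 0.737 = 3.558%.
Difference = -1.104 − (3.558) = -4.662 pp.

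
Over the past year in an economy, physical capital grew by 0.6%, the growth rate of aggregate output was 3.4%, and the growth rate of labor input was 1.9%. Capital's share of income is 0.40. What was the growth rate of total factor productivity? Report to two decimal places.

Total factor productivity growth was 2.02%.

Labor's share = 1 − 0.4 = 0.6.
Physical capital: 0.4 × 0.6 = 0.24 pp.
Labor input: 0.6 × 1.9 = 1.14 pp.
TFP growth = 3.4 − 1.38 = 2.02%.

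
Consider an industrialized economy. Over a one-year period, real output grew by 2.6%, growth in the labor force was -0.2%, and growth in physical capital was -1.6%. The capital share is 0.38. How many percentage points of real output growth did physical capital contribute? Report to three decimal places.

-0.608 percentage points

Contribution = share × growth = 0.38 × (-1.6) = -0.608 pp.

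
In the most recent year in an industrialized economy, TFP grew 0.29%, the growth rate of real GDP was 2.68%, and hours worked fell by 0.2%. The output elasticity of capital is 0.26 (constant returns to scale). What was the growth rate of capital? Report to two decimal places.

9.76%

Labor's share = 1 − 0.26 = 0.74.
gY = gA + 0.74×(-0.2) + 0.26×g.
0.26×g = 2.68 − 0.29 + 0.148 = 2.538.
g = 2.538 / 0.26 = 9.7615%.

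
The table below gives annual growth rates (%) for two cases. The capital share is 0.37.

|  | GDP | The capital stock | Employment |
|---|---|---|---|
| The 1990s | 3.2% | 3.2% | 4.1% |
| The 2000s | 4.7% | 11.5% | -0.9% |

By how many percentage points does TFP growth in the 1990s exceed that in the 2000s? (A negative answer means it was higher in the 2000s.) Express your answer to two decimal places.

Labor's share = 1 − 0.37 = 0.63.
The 1990s: TFP = 3.2 − 1.184 − 2.583 = -0.567%.
The 2000s: TFP = 4.7 − 4.255 + 0.567 = 1.012%.
Difference = -0.567 − (1.012) = -1.579 pp.

-1.58 percentage points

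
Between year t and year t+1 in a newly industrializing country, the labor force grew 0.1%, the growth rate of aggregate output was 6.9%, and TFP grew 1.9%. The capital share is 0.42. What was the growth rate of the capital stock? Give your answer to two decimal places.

Labor's share = 1 − 0.42 = 0.58.
gY = gA + 0.58×0.1 + 0.42×g.
0.42×g = 6.9 − 1.9 − 0.058 = 4.942.
g = 4.942 / 0.42 = 11.7667%.

11.77%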